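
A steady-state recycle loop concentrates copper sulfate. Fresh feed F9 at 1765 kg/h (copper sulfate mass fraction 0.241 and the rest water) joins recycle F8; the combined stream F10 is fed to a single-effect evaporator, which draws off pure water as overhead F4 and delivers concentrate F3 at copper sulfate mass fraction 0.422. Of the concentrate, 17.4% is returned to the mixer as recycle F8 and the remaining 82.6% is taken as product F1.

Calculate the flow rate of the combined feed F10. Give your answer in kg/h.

1977 kg/h

Overall copper sulfate balance (none leaves overhead): copper sulfate in fresh feed = copper sulfate in product, i.e. 1765×0.241 = (1−0.174)·F3·0.422.
F3 = 425.37/(0.422×0.826) = 1220.3 kg/h.
Recycle F8 = 0.174×1220.3 = 212.33 kg/h.
Combined feed F10 = 1765 + 212.33 = 1977.3 kg/h.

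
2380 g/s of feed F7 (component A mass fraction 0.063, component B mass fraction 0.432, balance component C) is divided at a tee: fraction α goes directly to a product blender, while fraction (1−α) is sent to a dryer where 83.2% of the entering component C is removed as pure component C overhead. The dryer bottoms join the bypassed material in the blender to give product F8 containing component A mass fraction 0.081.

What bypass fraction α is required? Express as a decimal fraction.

All 2380×0.063 = 149.94 g/s of component A reaches F8, so F8 = 149.94/0.081 = 1851.1 g/s and vapour = 528.89 g/s.
The evaporator receives (1−α)·2380 of feed at 0.505 component C and removes 0.832 of that component C:
0.832×0.505×(1−α)×2380 = 528.89
(1−α) = 528.89/999.98 = 0.5289;  α = 0.4711.

0.471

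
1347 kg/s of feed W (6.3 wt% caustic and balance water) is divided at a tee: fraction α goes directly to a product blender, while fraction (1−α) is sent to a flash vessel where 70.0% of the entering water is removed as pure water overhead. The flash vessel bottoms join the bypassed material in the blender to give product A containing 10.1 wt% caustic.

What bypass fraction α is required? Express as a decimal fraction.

All 1347×0.063 = 84.861 kg/s of caustic reaches A, so A = 84.861/0.101 = 840.21 kg/s and vapour = 506.79 kg/s.
The evaporator receives (1−α)·1347 of feed at 0.937 water and removes 0.700 of that water:
0.700×0.937×(1−α)×1347 = 506.79
(1−α) = 506.79/883.5 = 0.5736;  α = 0.4264.

0.426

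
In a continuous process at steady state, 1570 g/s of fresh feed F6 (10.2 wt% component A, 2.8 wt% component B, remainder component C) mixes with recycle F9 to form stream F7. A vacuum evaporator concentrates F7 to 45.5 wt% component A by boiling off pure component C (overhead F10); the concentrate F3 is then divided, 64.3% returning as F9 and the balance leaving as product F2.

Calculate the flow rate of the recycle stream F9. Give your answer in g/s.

633.9 g/s

Overall component A balance (none leaves overhead): component A in fresh feed = component A in product, i.e. 1570×0.102 = (1−0.643)·F3·0.455.
F3 = 160.14/(0.455×0.357) = 985.87 g/s.
Recycle F9 = 0.643×985.87 = 633.92 g/s.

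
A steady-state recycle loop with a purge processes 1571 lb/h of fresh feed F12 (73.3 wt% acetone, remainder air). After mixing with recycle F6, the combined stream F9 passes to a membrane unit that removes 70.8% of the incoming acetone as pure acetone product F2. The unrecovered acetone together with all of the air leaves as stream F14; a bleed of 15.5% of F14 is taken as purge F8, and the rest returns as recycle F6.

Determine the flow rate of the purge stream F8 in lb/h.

air enters only via F12 and leaves only via the purge: 1571×0.267 = 0.155×(air in F14), and the membrane unit passes all air, so air in F9 = air in F14 = 2706.2 lb/h.
acetone in F9: m_A = 1571×0.733 + (1−0.155)·(1−0.708)·m_A, so m_A = 1151.5/0.7533 = 1528.7 lb/h.
F14 = (1−0.708)×1528.7 + 2706.2 = 3152.6 lb/h.
Purge F8 = 0.155×3152.6 = 488.65 lb/h.

488.6 lb/h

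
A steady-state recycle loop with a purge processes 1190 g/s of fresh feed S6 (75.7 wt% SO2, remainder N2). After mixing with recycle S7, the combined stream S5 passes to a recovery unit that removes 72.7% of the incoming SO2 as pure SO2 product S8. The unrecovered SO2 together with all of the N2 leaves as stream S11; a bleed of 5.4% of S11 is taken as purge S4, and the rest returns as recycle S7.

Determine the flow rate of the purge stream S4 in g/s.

307.1 g/s

N2 enters only via S6 and leaves only via the purge: 1190×0.243 = 0.054×(N2 in S11), and the recovery unit passes all N2, so N2 in S5 = N2 in S11 = 5355 g/s.
SO2 in S5: m_A = 1190×0.757 + (1−0.054)·(1−0.727)·m_A, so m_A = 900.83/0.7417 = 1214.5 g/s.
S11 = (1−0.727)×1214.5 + 5355 = 5686.6 g/s.
Purge S4 = 0.054×5686.6 = 307.07 g/s.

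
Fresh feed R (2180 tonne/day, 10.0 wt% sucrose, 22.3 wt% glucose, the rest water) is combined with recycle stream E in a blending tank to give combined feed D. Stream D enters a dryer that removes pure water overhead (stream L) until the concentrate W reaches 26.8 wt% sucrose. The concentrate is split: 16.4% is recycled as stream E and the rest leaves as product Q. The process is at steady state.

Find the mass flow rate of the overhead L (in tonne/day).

1367 tonne/day

Overall sucrose balance (none leaves overhead): sucrose in fresh feed = sucrose in product, i.e. 2180×0.100 = (1−0.164)·W·0.268.
W = 218/(0.268×0.836) = 973.01 tonne/day.
Recycle E = 0.164×973.01 = 159.57 tonne/day.
Combined feed D = 2180 + 159.57 = 2339.6 tonne/day.
Overhead L = D − W = 2339.6 − 973.01 = 1366.6 tonne/day.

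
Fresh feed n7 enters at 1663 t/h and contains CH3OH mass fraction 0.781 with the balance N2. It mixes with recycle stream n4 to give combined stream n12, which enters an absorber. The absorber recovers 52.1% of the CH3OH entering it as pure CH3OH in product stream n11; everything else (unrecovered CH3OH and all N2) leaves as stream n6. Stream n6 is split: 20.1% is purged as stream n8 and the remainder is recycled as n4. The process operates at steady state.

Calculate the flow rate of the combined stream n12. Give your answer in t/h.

3916 t/h

N2 enters only via n7 and leaves only via the purge: 1663×0.219 = 0.201×(N2 in n6), and the absorber passes all N2, so N2 in n12 = N2 in n6 = 1811.9 t/h.
CH3OH in n12: m_A = 1663×0.781 + (1−0.201)·(1−0.521)·m_A, so m_A = 1298.8/0.6173 = 2104.1 t/h.
n12 = 2104.1 + 1811.9 = 3916 t/h.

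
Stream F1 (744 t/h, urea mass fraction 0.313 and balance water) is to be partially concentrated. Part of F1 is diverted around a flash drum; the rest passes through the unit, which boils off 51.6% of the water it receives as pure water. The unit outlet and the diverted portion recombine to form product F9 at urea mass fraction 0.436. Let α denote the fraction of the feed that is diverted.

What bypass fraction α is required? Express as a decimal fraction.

All 744×0.313 = 232.87 t/h of urea reaches F9, so F9 = 232.87/0.436 = 534.11 t/h and vapour = 209.89 t/h.
The evaporator receives (1−α)·744 of feed at 0.687 water and removes 0.516 of that water:
0.516×0.687×(1−α)×744 = 209.89
(1−α) = 209.89/263.74 = 0.7958;  α = 0.2042.

0.204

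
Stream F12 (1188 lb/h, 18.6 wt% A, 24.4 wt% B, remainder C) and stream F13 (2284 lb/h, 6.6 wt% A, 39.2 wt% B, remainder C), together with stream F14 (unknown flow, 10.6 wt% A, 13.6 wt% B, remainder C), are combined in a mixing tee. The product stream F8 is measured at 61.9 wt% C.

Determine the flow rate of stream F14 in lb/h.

Let F14 be the unknown flow. Total out = 3472 + F14.
C balance: 1915.1 + 0.758·F14 = 0.619·(3472 + F14)
(0.758 − 0.619)·F14 = 0.619×3472 − 1915.1 = 234.08
F14 = 234.08 / 0.139 = 1684 lb/h

1684 lb/h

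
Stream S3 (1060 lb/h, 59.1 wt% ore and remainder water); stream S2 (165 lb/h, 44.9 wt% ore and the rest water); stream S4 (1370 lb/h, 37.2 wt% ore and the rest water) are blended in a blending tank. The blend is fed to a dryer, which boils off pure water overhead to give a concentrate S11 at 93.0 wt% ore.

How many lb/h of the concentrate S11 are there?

1301 lb/h

ore entering = 1060×0.591 + 165×0.449 + 1370×0.372 = 1210.2 lb/h.
All ore reports to S11, so S11 = 1210.2/0.930 = 1301.3 lb/h.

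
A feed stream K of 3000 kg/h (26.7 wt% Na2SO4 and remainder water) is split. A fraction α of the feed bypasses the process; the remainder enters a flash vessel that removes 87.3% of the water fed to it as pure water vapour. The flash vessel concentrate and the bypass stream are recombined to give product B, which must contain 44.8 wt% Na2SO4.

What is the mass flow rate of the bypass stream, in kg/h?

All 3000×0.267 = 801 kg/h of Na2SO4 reaches B, so B = 801/0.448 = 1787.9 kg/h and vapour = 1212.1 kg/h.
The evaporator receives (1−α)·3000 of feed at 0.733 water and removes 0.873 of that water:
0.873×0.733×(1−α)×3000 = 1212.1
(1−α) = 1212.1/1919.7 = 0.6314;  α = 0.3686.
Bypass flow = 0.3686×3000 = 1105.9 kg/h.

1106 kg/h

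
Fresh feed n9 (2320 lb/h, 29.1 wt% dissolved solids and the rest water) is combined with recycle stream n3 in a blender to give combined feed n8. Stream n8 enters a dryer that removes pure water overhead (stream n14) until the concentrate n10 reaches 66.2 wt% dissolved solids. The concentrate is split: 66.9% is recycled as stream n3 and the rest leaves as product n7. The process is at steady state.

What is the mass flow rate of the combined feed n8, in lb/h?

4381 lb/h

Overall dissolved solids balance (none leaves overhead): dissolved solids in fresh feed = dissolved solids in product, i.e. 2320×0.291 = (1−0.669)·n10·0.662.
n10 = 675.12/(0.662×0.331) = 3081 lb/h.
Recycle n3 = 0.669×3081 = 2061.2 lb/h.
Combined feed n8 = 2320 + 2061.2 = 4381.2 lb/h.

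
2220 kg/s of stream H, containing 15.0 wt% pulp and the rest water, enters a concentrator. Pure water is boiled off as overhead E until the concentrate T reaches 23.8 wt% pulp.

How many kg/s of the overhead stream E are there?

pulp is conserved: 2220×0.150 = 333 kg/s all reports to the concentrate.
Concentrate = 333/(target fraction) = 1399.2 kg/s.
Overhead = 2220 − 1399.2 = 820.84 kg/s.

820.8 kg/s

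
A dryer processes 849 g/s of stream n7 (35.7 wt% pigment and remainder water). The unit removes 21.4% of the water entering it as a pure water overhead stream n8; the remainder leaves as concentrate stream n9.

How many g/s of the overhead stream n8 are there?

water entering = 849×0.643 = 545.91 g/s; overhead removed = 0.214×545.91 = 116.82 g/s.

116.8 g/s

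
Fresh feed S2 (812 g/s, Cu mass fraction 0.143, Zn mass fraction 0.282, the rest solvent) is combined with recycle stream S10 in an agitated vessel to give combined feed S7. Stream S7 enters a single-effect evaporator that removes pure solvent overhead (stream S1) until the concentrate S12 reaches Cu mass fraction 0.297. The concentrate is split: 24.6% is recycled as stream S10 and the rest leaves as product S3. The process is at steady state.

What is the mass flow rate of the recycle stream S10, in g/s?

Overall Cu balance (none leaves overhead): Cu in fresh feed = Cu in product, i.e. 812×0.143 = (1−0.246)·S12·0.297.
S12 = 116.12/(0.297×0.754) = 518.52 g/s.
Recycle S10 = 0.246×518.52 = 127.56 g/s.

127.6 g/s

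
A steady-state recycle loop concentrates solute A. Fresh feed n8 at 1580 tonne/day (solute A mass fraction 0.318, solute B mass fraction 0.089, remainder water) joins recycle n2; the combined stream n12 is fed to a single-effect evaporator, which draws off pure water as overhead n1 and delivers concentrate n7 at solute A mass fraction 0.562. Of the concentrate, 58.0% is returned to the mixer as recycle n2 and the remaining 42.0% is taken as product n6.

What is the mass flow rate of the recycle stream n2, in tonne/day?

1235 tonne/day

Overall solute A balance (none leaves overhead): solute A in fresh feed = solute A in product, i.e. 1580×0.318 = (1−0.580)·n7·0.562.
n7 = 502.44/(0.562×0.420) = 2128.6 tonne/day.
Recycle n2 = 0.580×2128.6 = 1234.6 tonne/day.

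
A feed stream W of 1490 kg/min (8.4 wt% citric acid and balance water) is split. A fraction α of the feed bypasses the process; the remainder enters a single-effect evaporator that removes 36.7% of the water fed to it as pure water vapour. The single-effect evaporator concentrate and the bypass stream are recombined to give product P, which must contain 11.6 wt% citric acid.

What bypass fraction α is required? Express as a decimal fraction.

0.179

All 1490×0.084 = 125.16 kg/min of citric acid reaches P, so P = 125.16/0.116 = 1079 kg/min and vapour = 411.03 kg/min.
The evaporator receives (1−α)·1490 of feed at 0.916 water and removes 0.367 of that water:
0.367×0.916×(1−α)×1490 = 411.03
(1−α) = 411.03/500.9 = 0.8206;  α = 0.1794.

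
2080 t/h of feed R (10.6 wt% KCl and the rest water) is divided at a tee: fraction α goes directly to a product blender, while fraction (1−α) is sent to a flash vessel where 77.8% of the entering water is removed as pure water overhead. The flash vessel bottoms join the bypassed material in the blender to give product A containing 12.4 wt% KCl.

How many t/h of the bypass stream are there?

1646 t/h

All 2080×0.106 = 220.48 t/h of KCl reaches A, so A = 220.48/0.124 = 1778.1 t/h and vapour = 301.94 t/h.
The evaporator receives (1−α)·2080 of feed at 0.894 water and removes 0.778 of that water:
0.778×0.894×(1−α)×2080 = 301.94
(1−α) = 301.94/1446.7 = 0.2087;  α = 0.7913.
Bypass flow = 0.7913×2080 = 1645.9 t/h.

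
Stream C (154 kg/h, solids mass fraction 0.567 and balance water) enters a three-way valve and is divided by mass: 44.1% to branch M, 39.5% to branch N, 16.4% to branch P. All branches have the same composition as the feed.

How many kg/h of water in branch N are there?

Branch N total = 0.395×154 = 60.83 kg/h.
water in N = 0.433×60.83 = 26.339 kg/h.

26.34 kg/h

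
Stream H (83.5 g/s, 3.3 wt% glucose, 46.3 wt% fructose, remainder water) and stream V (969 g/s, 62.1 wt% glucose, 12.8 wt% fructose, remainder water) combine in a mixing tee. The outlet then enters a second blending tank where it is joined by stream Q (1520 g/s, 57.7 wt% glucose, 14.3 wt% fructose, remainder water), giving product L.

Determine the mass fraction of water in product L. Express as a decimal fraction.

Overall, product flow = 2572.5 g/s.
water in = 83.5×0.504 + 969×0.251 + 1520×0.280 = 710.9 g/s.
water fraction in L = 0.276.

0.276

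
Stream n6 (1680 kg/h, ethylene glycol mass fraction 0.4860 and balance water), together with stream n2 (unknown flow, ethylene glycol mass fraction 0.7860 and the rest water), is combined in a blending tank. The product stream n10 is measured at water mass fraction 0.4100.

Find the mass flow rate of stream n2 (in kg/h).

891.4 kg/h

Let n2 be the unknown flow. Total out = 1680 + n2.
water balance: 863.52 + 0.214·n2 = 0.410·(1680 + n2)
(0.214 − 0.410)·n2 = 0.410×1680 − 863.52 = -174.72
n2 = -174.72 / -0.196 = 891.43 kg/h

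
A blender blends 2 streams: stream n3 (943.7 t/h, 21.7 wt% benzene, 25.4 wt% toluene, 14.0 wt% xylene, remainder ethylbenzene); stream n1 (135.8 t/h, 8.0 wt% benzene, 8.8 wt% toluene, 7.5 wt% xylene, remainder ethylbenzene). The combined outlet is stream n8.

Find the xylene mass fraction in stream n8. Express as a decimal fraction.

0.132

Total flow out = 943.7 + 135.8 = 1079.5 t/h.
xylene in = 943.7×0.140 + 135.8×0.075 = 142.3 t/h.
xylene mass fraction in n8 = 142.3/1079.5 = 0.132.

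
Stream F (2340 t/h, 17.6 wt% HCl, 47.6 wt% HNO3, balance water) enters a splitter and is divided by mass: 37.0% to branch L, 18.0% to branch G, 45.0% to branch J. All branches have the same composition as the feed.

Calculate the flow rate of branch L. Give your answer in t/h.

Branch L flow = 0.370×2340 = 865.8 t/h.

865.8 t/h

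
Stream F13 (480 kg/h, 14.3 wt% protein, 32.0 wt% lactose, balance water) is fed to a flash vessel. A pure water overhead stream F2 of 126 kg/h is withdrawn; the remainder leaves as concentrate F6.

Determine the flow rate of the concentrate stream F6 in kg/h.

Concentrate = 480 − 126 = 354 kg/h.

354 kg/h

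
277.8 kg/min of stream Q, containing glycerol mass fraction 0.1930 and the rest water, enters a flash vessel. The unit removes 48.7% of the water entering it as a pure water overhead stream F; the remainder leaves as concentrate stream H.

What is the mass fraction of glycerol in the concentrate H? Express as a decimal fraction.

glycerol is not removed: 277.8×0.193 = 53.615 kg/min of glycerol enters H.
water entering = 277.8×0.807 = 224.18 kg/min; overhead removed = 0.487×224.18 = 109.18 kg/min.
Concentrate = 277.8 − 109.18 = 168.62 kg/min.
Mass fraction = 53.615/168.62 = 0.3180.

0.3180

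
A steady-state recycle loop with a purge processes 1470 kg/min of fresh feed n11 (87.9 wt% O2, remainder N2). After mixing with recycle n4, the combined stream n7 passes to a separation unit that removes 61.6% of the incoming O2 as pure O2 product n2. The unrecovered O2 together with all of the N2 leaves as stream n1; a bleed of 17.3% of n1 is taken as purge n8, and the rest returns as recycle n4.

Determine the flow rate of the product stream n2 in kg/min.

1166 kg/min

O2 in n7: m_A = 1470×0.879 + (1−0.173)·(1−0.616)·m_A, so m_A = 1292.1/0.6824 = 1893.4 kg/min.
Product n2 = 0.616×1893.4 = 1166.3 kg/min.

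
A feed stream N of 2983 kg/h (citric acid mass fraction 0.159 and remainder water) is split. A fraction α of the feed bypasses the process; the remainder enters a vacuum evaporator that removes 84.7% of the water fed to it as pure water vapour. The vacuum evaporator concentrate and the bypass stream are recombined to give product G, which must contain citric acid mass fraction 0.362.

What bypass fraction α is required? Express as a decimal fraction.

0.213

All 2983×0.159 = 474.3 kg/h of citric acid reaches G, so G = 474.3/0.362 = 1310.2 kg/h and vapour = 1672.8 kg/h.
The evaporator receives (1−α)·2983 of feed at 0.841 water and removes 0.847 of that water:
0.847×0.841×(1−α)×2983 = 1672.8
(1−α) = 1672.8/2124.9 = 0.7872;  α = 0.2128.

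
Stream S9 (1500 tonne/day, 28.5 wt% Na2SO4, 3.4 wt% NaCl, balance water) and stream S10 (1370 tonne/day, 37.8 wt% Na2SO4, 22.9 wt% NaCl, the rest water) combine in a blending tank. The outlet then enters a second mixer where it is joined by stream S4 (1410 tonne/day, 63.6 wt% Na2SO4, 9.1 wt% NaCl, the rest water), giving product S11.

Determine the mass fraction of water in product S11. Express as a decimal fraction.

0.454

Overall, product flow = 4280 tonne/day.
water in = 1500×0.681 + 1370×0.393 + 1410×0.273 = 1944.8 tonne/day.
water fraction in S11 = 0.454.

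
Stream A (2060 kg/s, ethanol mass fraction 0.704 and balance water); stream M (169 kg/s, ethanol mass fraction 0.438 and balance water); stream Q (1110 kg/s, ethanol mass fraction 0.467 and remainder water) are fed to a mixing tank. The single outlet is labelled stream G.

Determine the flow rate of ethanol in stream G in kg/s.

2043 kg/s

ethanol out = ethanol in = 2060×0.704 + 169×0.438 + 1110×0.467 = 2042.6 kg/s.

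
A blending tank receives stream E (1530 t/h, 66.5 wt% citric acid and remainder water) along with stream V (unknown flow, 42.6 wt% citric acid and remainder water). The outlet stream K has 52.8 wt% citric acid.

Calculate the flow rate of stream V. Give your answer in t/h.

Let V be the unknown flow. Total out = 1530 + V.
citric acid balance: 1017.5 + 0.426·V = 0.528·(1530 + V)
(0.426 − 0.528)·V = 0.528×1530 − 1017.5 = -209.61
V = -209.61 / -0.102 = 2055 t/h

2055 t/h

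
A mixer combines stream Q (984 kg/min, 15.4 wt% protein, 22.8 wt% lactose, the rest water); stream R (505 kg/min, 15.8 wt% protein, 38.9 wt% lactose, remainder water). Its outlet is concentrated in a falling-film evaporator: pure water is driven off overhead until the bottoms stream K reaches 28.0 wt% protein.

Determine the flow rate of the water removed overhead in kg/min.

protein entering = 984×0.154 + 505×0.158 = 231.33 kg/min.
All protein reports to K, so K = 231.33/0.280 = 826.16 kg/min.
Total feed = 1489 kg/min; overhead = 1489 − 826.16 = 662.84 kg/min.

662.8 kg/min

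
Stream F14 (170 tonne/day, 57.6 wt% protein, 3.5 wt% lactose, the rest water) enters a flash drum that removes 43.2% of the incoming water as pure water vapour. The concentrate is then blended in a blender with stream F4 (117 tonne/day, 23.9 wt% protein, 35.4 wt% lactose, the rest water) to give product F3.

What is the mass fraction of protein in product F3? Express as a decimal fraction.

0.487

Vapour removed = 0.432×0.389×170 = 28.568 tonne/day; concentrate = 141.43 tonne/day.
protein reaching the mixer = 97.92 (from concentrate) + 117×0.239 = 125.88 tonne/day.
Product flow = 141.43 + 117 = 258.43 tonne/day; protein fraction = 0.487.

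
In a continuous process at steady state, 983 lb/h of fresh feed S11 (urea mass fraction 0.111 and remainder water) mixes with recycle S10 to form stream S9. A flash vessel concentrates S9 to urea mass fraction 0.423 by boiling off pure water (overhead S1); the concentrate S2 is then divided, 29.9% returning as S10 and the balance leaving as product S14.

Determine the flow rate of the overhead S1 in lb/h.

725 lb/h

Overall urea balance (none leaves overhead): urea in fresh feed = urea in product, i.e. 983×0.111 = (1−0.299)·S2·0.423.
S2 = 109.11/(0.423×0.701) = 367.97 lb/h.
Recycle S10 = 0.299×367.97 = 110.02 lb/h.
Combined feed S9 = 983 + 110.02 = 1093 lb/h.
Overhead S1 = S9 − S2 = 1093 − 367.97 = 725.05 lb/h.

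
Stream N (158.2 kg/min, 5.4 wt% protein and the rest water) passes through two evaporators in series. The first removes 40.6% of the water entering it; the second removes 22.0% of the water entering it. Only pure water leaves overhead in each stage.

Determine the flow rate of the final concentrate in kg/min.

77.88 kg/min

water in feed = 158.2×0.946 = 149.66 kg/min.
After stage 1: water left = (1−0.406)×149.66 = 88.896; stream total = 97.439 kg/min.
After stage 2: water left = (1−0.220)×88.896 = 69.339; final concentrate = 77.882 kg/min.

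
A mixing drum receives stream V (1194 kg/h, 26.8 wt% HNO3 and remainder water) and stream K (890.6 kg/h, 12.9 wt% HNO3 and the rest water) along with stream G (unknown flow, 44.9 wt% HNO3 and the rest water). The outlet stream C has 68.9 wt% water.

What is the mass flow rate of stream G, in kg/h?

Let G be the unknown flow. Total out = 2084.6 + G.
water balance: 1649.7 + 0.551·G = 0.689·(2084.6 + G)
(0.551 − 0.689)·G = 0.689×2084.6 − 1649.7 = -213.43
G = -213.43 / -0.138 = 1546.6 kg/h

1547 kg/h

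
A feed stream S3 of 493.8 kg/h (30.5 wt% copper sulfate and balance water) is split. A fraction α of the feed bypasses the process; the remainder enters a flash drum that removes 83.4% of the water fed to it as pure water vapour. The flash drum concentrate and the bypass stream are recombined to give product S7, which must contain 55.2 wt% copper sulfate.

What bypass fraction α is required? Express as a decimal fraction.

All 493.8×0.305 = 150.61 kg/h of copper sulfate reaches S7, so S7 = 150.61/0.552 = 272.84 kg/h and vapour = 220.96 kg/h.
The evaporator receives (1−α)·493.8 of feed at 0.695 water and removes 0.834 of that water:
0.834×0.695×(1−α)×493.8 = 220.96
(1−α) = 220.96/286.22 = 0.7720;  α = 0.2280.

0.228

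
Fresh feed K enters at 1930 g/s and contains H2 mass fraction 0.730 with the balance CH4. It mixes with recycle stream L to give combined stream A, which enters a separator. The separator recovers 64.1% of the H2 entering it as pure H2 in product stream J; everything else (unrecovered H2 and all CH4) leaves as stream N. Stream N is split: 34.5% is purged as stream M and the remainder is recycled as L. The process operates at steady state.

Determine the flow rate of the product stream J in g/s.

H2 in A: m_A = 1930×0.730 + (1−0.345)·(1−0.641)·m_A, so m_A = 1408.9/0.7649 = 1842 g/s.
Product J = 0.641×1842 = 1180.8 g/s.

1181 g/s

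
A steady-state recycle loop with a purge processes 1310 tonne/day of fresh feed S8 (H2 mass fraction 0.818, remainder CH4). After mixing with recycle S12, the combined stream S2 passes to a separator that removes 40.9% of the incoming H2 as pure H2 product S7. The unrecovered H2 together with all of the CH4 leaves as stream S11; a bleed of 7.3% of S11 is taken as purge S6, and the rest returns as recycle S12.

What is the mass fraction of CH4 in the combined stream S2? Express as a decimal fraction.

CH4 enters only via S8 and leaves only via the purge: 1310×0.182 = 0.073×(CH4 in S11), and the separator passes all CH4, so CH4 in S2 = CH4 in S11 = 3266 tonne/day.
H2 in S2: m_A = 1310×0.818 + (1−0.073)·(1−0.409)·m_A, so m_A = 1071.6/0.4521 = 2370 tonne/day.
S2 = 2370 + 3266 = 5636 tonne/day.
CH4 fraction in S2 = 3266/5636 = 0.579.

0.579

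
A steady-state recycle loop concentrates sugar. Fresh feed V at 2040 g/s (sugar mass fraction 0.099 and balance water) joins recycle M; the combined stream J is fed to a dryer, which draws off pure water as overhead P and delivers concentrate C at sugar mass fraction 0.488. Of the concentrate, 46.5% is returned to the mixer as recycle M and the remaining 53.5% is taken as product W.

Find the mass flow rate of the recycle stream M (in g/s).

Overall sugar balance (none leaves overhead): sugar in fresh feed = sugar in product, i.e. 2040×0.099 = (1−0.465)·C·0.488.
C = 201.96/(0.488×0.535) = 773.56 g/s.
Recycle M = 0.465×773.56 = 359.7 g/s.

359.7 g/s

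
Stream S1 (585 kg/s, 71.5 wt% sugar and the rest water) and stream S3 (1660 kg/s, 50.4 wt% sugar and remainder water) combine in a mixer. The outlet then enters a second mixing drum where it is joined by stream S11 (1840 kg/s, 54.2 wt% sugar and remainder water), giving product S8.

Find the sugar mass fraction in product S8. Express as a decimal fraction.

Overall, product flow = 4085 kg/s.
sugar in = 585×0.715 + 1660×0.504 + 1840×0.542 = 2252.2 kg/s.
sugar fraction in S8 = 0.5513.

0.5513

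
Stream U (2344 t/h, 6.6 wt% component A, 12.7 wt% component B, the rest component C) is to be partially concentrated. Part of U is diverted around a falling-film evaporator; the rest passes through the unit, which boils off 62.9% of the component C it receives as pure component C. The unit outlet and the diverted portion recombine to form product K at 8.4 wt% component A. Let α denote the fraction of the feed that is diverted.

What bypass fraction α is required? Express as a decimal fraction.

All 2344×0.066 = 154.7 t/h of component A reaches K, so K = 154.7/0.084 = 1841.7 t/h and vapour = 502.29 t/h.
The evaporator receives (1−α)·2344 of feed at 0.807 component C and removes 0.629 of that component C:
0.629×0.807×(1−α)×2344 = 502.29
(1−α) = 502.29/1189.8 = 0.4222;  α = 0.5778.

0.578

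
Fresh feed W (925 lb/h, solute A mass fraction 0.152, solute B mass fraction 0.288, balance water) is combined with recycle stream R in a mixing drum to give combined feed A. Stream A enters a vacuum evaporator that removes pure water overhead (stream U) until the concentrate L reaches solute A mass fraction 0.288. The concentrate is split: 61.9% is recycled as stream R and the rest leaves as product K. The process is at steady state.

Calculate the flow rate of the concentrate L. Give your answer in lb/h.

1281 lb/h

Overall solute A balance (none leaves overhead): solute A in fresh feed = solute A in product, i.e. 925×0.152 = (1−0.619)·L·0.288.
L = 140.6/(0.288×0.381) = 1281.4 lb/h.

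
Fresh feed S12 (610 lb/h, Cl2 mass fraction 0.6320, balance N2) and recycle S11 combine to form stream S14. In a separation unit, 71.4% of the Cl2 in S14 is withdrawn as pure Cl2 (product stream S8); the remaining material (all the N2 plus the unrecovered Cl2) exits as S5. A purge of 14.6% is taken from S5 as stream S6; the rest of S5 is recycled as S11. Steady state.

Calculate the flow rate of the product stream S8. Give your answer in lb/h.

Cl2 in S14: m_A = 610×0.632 + (1−0.146)·(1−0.714)·m_A, so m_A = 385.52/0.7558 = 510.11 lb/h.
Product S8 = 0.714×510.11 = 364.22 lb/h.

364.2 lb/h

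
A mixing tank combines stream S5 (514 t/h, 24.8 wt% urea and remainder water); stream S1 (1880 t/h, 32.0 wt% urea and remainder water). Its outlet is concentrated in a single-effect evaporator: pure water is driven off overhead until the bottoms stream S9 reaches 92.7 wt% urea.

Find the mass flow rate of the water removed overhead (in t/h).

urea entering = 514×0.248 + 1880×0.320 = 729.07 t/h.
All urea reports to S9, so S9 = 729.07/0.927 = 786.49 t/h.
Total feed = 2394 t/h; overhead = 2394 − 786.49 = 1607.5 t/h.

1608 t/h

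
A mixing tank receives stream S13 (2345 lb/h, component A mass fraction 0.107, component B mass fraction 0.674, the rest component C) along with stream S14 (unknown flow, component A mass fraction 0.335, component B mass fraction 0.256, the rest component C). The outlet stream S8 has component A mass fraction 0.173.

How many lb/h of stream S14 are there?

Let S14 be the unknown flow. Total out = 2345 + S14.
component A balance: 250.91 + 0.335·S14 = 0.173·(2345 + S14)
(0.335 − 0.173)·S14 = 0.173×2345 − 250.91 = 154.77
S14 = 154.77 / 0.162 = 955.37 lb/h

955.4 lb/h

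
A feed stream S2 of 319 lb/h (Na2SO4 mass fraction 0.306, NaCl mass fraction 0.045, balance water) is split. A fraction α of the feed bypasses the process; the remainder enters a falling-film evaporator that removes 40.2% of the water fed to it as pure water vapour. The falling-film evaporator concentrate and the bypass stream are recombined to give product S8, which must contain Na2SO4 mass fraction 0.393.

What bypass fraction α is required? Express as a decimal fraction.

0.151

All 319×0.306 = 97.614 lb/h of Na2SO4 reaches S8, so S8 = 97.614/0.393 = 248.38 lb/h and vapour = 70.618 lb/h.
The evaporator receives (1−α)·319 of feed at 0.649 water and removes 0.402 of that water:
0.402×0.649×(1−α)×319 = 70.618
(1−α) = 70.618/83.226 = 0.8485;  α = 0.1515.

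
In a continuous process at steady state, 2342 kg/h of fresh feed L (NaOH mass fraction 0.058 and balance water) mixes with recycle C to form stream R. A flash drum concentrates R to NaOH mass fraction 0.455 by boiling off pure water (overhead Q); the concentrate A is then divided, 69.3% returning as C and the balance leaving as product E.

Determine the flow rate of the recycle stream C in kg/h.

Overall NaOH balance (none leaves overhead): NaOH in fresh feed = NaOH in product, i.e. 2342×0.058 = (1−0.693)·A·0.455.
A = 135.84/(0.455×0.307) = 972.45 kg/h.
Recycle C = 0.693×972.45 = 673.9 kg/h.

673.9 kg/h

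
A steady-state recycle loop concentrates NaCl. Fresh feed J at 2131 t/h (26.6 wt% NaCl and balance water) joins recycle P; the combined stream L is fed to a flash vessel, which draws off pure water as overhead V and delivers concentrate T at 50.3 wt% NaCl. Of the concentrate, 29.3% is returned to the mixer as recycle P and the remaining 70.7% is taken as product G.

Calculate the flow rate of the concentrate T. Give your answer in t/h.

1594 t/h

Overall NaCl balance (none leaves overhead): NaCl in fresh feed = NaCl in product, i.e. 2131×0.266 = (1−0.293)·T·0.503.
T = 566.85/(0.503×0.707) = 1594 t/h.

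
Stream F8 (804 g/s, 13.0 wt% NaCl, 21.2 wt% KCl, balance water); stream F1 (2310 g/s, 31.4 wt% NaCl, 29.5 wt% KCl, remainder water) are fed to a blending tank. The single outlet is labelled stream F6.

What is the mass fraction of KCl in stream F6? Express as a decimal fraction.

0.274

Total flow out = 804 + 2310 = 3114 g/s.
KCl in = 804×0.212 + 2310×0.295 = 851.9 g/s.
KCl mass fraction in F6 = 851.9/3114 = 0.274.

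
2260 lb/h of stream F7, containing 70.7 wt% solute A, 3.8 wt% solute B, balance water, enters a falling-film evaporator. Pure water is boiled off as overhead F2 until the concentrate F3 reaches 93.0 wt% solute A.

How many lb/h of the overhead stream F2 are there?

solute A is conserved: 2260×0.707 = 1597.8 lb/h all reports to the concentrate.
Concentrate = 1597.8/(target fraction) = 1718.1 lb/h.
Overhead = 2260 − 1718.1 = 541.91 lb/h.

541.9 lb/h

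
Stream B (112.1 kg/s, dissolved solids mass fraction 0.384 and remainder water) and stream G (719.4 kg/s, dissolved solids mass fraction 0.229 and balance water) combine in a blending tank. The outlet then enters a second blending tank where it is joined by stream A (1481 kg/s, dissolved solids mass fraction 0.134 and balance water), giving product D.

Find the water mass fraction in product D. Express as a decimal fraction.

0.824

Overall, product flow = 2312.5 kg/s.
water in = 112.1×0.616 + 719.4×0.771 + 1481×0.866 = 1906.3 kg/s.
water fraction in D = 0.824.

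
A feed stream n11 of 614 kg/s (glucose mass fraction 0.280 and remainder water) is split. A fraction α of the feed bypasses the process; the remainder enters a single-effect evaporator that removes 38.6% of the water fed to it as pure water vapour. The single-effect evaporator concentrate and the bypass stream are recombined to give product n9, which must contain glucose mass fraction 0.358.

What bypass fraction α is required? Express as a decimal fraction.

All 614×0.280 = 171.92 kg/s of glucose reaches n9, so n9 = 171.92/0.358 = 480.22 kg/s and vapour = 133.78 kg/s.
The evaporator receives (1−α)·614 of feed at 0.720 water and removes 0.386 of that water:
0.386×0.720×(1−α)×614 = 133.78
(1−α) = 133.78/170.64 = 0.7840;  α = 0.2160.

0.216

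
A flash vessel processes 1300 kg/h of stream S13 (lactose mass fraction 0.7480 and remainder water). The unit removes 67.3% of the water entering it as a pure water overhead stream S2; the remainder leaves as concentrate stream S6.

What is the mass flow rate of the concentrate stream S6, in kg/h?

1080 kg/h

water entering = 1300×0.252 = 327.6 kg/h; overhead removed = 0.673×327.6 = 220.47 kg/h.
Concentrate = 1300 − 220.47 = 1079.5 kg/h.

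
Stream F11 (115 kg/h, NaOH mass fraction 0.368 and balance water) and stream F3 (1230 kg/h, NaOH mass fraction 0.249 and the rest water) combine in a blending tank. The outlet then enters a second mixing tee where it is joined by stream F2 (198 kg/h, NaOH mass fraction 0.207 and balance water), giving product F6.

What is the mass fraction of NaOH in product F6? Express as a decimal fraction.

Overall, product flow = 1543 kg/h.
NaOH in = 115×0.368 + 1230×0.249 + 198×0.207 = 389.58 kg/h.
NaOH fraction in F6 = 0.252.

0.252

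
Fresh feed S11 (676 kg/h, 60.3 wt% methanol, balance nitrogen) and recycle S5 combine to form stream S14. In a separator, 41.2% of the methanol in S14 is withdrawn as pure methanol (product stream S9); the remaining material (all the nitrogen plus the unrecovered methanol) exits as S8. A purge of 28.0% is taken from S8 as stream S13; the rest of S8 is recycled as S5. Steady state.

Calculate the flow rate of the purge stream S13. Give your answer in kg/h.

nitrogen enters only via S11 and leaves only via the purge: 676×0.397 = 0.280×(nitrogen in S8), and the separator passes all nitrogen, so nitrogen in S14 = nitrogen in S8 = 958.47 kg/h.
methanol in S14: m_A = 676×0.603 + (1−0.280)·(1−0.412)·m_A, so m_A = 407.63/0.5766 = 706.9 kg/h.
S8 = (1−0.412)×706.9 + 958.47 = 1374.1 kg/h.
Purge S13 = 0.280×1374.1 = 384.76 kg/h.

384.8 kg/h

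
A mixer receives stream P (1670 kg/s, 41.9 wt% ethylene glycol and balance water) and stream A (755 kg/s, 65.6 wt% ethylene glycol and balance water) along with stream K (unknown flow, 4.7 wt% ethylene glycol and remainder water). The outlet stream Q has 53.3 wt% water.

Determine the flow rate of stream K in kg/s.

Let K be the unknown flow. Total out = 2425 + K.
water balance: 1230 + 0.953·K = 0.533·(2425 + K)
(0.953 − 0.533)·K = 0.533×2425 − 1230 = 62.535
K = 62.535 / 0.420 = 148.89 kg/s

148.9 kg/s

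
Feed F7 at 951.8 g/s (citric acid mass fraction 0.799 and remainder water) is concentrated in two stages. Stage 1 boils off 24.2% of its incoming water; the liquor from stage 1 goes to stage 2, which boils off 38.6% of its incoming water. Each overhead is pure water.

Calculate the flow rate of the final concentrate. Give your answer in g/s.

849.5 g/s

water in feed = 951.8×0.201 = 191.31 g/s.
After stage 1: water left = (1−0.242)×191.31 = 145.01; stream total = 905.5 g/s.
After stage 2: water left = (1−0.386)×145.01 = 89.039; final concentrate = 849.53 g/s.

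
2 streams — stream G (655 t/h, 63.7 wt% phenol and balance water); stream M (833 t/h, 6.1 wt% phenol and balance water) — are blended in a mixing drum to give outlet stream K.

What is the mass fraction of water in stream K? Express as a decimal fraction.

0.685

Total flow out = 655 + 833 = 1488 t/h.
water in = 655×0.363 + 833×0.939 = 1020 t/h.
water mass fraction in K = 1020/1488 = 0.685.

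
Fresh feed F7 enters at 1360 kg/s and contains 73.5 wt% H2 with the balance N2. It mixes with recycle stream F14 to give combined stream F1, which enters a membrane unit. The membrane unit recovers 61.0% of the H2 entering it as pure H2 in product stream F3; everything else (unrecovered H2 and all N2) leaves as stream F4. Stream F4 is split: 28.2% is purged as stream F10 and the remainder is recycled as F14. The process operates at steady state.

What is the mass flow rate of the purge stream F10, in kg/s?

N2 enters only via F7 and leaves only via the purge: 1360×0.265 = 0.282×(N2 in F4), and the membrane unit passes all N2, so N2 in F1 = N2 in F4 = 1278 kg/s.
H2 in F1: m_A = 1360×0.735 + (1−0.282)·(1−0.610)·m_A, so m_A = 999.6/0.7200 = 1388.4 kg/s.
F4 = (1−0.610)×1388.4 + 1278 = 1819.5 kg/s.
Purge F10 = 0.282×1819.5 = 513.09 kg/s.

513.1 kg/s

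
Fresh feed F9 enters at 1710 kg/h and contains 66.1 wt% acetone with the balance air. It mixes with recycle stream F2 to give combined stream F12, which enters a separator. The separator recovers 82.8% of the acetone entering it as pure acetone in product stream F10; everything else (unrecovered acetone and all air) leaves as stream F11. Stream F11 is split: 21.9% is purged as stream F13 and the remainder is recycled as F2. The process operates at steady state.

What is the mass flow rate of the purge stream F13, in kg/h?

air enters only via F9 and leaves only via the purge: 1710×0.339 = 0.219×(air in F11), and the separator passes all air, so air in F12 = air in F11 = 2647 kg/h.
acetone in F12: m_A = 1710×0.661 + (1−0.219)·(1−0.828)·m_A, so m_A = 1130.3/0.8657 = 1305.7 kg/h.
F11 = (1−0.828)×1305.7 + 2647 = 2871.6 kg/h.
Purge F13 = 0.219×2871.6 = 628.87 kg/h.

628.9 kg/h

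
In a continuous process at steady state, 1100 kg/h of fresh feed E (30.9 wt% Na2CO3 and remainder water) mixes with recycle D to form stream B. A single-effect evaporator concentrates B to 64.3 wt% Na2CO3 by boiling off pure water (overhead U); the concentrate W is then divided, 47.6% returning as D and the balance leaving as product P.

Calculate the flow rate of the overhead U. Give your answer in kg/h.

Overall Na2CO3 balance (none leaves overhead): Na2CO3 in fresh feed = Na2CO3 in product, i.e. 1100×0.309 = (1−0.476)·W·0.643.
W = 339.9/(0.643×0.524) = 1008.8 kg/h.
Recycle D = 0.476×1008.8 = 480.19 kg/h.
Combined feed B = 1100 + 480.19 = 1580.2 kg/h.
Overhead U = B − W = 1580.2 − 1008.8 = 571.38 kg/h.

571.4 kg/h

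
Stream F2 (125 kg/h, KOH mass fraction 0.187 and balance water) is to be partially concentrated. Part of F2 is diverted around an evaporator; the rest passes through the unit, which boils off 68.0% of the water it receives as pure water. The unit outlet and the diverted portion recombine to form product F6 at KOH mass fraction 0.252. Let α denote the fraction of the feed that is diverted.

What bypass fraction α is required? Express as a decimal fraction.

All 125×0.187 = 23.375 kg/h of KOH reaches F6, so F6 = 23.375/0.252 = 92.758 kg/h and vapour = 32.242 kg/h.
The evaporator receives (1−α)·125 of feed at 0.813 water and removes 0.680 of that water:
0.680×0.813×(1−α)×125 = 32.242
(1−α) = 32.242/69.105 = 0.4666;  α = 0.5334.

0.533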